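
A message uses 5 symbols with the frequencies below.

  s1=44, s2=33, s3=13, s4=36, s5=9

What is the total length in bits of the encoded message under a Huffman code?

Greedily combine the two least-frequent nodes:
combine s5(9), s3(13) → 22
combine 22, s2(33) → 55
combine s4(36), s1(44) → 80
combine 55, 80 → 135
The encoded length is the sum of every internal node's weight: 22 + 55 + 80 + 135 = 292 bits.

292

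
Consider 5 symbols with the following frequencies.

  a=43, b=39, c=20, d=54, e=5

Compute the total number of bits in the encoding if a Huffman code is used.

Build the Huffman tree bottom-up:
combine e(5), c(20) → 25
combine 25, b(39) → 64
combine a(43), d(54) → 97
combine 64, 97 → 161
The encoded length is the sum of every internal node's weight: 25 + 64 + 97 + 161 = 347 bits.

347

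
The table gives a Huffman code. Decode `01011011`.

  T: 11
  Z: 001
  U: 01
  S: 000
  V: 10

Read left to right; each codeword is recognised as soon as it completes (prefix code):
  01→U | 01→U | 10→V | 11→T
Decoded message: UUVT

UUVT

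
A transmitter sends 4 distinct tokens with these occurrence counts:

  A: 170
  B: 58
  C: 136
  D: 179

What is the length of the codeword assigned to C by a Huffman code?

2

Huffman merges, smallest pair first:
combine B(58), C(136) → 194
combine A(170), D(179) → 349
combine 194, 349 → 543
The subtree containing C is merged 2 times, so code length = 2.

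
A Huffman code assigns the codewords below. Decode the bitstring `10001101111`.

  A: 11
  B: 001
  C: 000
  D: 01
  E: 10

Read left to right; each codeword is recognised as soon as it completes (prefix code):
  10→E | 001→B | 10→E | 11→A | 11→A
Decoded message: EBEAA

EBEAA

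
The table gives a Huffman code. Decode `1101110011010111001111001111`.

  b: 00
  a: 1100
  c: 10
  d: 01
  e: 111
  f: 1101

fafdaecde

Read left to right; each codeword is recognised as soon as it completes (prefix code):
  1101→f | 1100→a | 1101→f | 01→d | 1100→a | 111→e | 10→c | 01→d | 111→e
Decoded message: fafdaecde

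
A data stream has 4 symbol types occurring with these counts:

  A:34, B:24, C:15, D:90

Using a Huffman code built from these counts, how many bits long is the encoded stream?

Merge the two smallest weights repeatedly:
C(15) + B(24) → 39
A(34) + 39 → 73
73 + D(90) → 163
Each symbol's bit-cost is frequency × depth; summing gives 275 bits (equivalently 39 + 73 + 163).

275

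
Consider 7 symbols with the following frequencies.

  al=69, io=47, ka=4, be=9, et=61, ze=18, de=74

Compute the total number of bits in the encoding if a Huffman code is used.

Greedily combine the two least-frequent nodes:
merge ka(4) and be(9): 13
merge 13 and ze(18): 31
merge 31 and io(47): 78
merge et(61) and al(69): 130
merge de(74) and 78: 152
merge 130 and 152: 282
Total encoded bits = sum of merged weights = 13 + 31 + 78 + 130 + 152 + 282 = 686.

686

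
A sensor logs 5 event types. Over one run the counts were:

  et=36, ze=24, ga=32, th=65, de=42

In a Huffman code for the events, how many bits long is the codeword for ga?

Build the tree from the bottom:
merge ze(24) and ga(32): 56
merge et(36) and de(42): 78
merge 56 and th(65): 121
merge 78 and 121: 199
ga sits 3 levels below the root, so its codeword is 3 bits.

3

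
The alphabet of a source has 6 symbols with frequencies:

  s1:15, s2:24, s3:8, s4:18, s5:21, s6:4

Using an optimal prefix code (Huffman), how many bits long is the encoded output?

Build the Huffman tree bottom-up:
combine s6(4), s3(8) → 12
combine 12, s1(15) → 27
combine s4(18), s5(21) → 39
combine s2(24), 27 → 51
combine 39, 51 → 90
Each symbol's bit-cost is frequency × depth; summing gives 219 bits (equivalently 12 + 27 + 39 + 51 + 90).

219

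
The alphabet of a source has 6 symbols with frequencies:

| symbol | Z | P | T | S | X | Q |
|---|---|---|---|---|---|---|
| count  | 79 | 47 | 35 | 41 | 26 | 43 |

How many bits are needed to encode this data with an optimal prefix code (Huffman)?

687

Merge the two smallest weights repeatedly:
X(26) + T(35) → 61
S(41) + Q(43) → 84
P(47) + 61 → 108
Z(79) + 84 → 163
108 + 163 → 271
Total encoded bits = sum of merged weights = 61 + 84 + 108 + 163 + 271 = 687.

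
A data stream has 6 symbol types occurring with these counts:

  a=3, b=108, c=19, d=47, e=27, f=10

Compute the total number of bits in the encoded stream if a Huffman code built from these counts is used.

Build the Huffman tree bottom-up:
a(3) + f(10) → 13
13 + c(19) → 32
e(27) + 32 → 59
d(47) + 59 → 106
106 + b(108) → 214
Total encoded bits = sum of merged weights = 13 + 32 + 59 + 106 + 214 = 424.

424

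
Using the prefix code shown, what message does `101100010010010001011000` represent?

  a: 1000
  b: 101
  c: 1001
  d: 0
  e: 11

bacddaba

Read left to right; each codeword is recognised as soon as it completes (prefix code):
  101→b | 1000→a | 1001→c | 0→d | 0→d | 1000→a | 101→b | 1000→a
Decoded message: bacddaba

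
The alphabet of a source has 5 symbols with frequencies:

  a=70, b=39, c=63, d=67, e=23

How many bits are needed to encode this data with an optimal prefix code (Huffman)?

Merge the two smallest weights repeatedly:
e(23) + b(39) → 62
62 + c(63) → 125
d(67) + a(70) → 137
125 + 137 → 262
The encoded length is the sum of every internal node's weight: 62 + 125 + 137 + 262 = 586 bits.

586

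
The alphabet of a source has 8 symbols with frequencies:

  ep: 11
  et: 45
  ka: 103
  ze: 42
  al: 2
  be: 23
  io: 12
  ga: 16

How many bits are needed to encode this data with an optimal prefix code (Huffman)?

Merge the two smallest weights repeatedly:
merge al(2) and ep(11): 13
merge io(12) and 13: 25
merge ga(16) and be(23): 39
merge 25 and 39: 64
merge ze(42) and et(45): 87
merge 64 and 87: 151
merge ka(103) and 151: 254
Each symbol's bit-cost is frequency × depth; summing gives 633 bits (equivalently 13 + 25 + 39 + 64 + 87 + 151 + 254).

633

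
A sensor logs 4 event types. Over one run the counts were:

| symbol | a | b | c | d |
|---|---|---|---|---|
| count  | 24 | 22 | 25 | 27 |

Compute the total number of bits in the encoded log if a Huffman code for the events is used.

196

Merge the two smallest weights repeatedly:
b(22) + a(24) → 46
c(25) + d(27) → 52
46 + 52 → 98
Each symbol's bit-cost is frequency × depth; summing gives 196 bits (equivalently 46 + 52 + 98).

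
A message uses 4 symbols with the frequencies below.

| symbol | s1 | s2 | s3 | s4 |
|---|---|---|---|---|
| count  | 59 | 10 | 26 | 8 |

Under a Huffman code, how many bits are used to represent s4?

Huffman merges, smallest pair first:
s4(8) + s2(10) → 18
18 + s3(26) → 44
44 + s1(59) → 103
The subtree containing s4 is merged 3 times, so code length = 3.

3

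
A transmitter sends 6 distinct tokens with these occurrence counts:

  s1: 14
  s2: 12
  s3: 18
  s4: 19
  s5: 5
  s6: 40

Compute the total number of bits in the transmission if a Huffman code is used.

261

Merge the two smallest weights repeatedly:
combine s5(5), s2(12) → 17
combine s1(14), 17 → 31
combine s3(18), s4(19) → 37
combine 31, 37 → 68
combine s6(40), 68 → 108
The encoded length is the sum of every internal node's weight: 17 + 31 + 37 + 68 + 108 = 261 bits.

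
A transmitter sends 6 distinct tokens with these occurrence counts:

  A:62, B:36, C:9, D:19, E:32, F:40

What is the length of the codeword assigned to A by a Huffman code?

2

Build the tree from the bottom:
merge C(9) and D(19): 28
merge 28 and E(32): 60
merge B(36) and F(40): 76
merge 60 and A(62): 122
merge 76 and 122: 198
The subtree containing A is merged 2 times, so code length = 2.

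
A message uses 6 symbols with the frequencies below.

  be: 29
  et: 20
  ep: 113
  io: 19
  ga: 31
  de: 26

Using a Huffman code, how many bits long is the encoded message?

Greedily combine the two least-frequent nodes:
combine io(19), et(20) → 39
combine de(26), be(29) → 55
combine ga(31), 39 → 70
combine 55, 70 → 125
combine ep(113), 125 → 238
Each symbol's bit-cost is frequency × depth; summing gives 527 bits (equivalently 39 + 55 + 70 + 125 + 238).

527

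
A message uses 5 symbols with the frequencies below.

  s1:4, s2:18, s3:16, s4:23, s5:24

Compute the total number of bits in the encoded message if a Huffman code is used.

Merge the two smallest weights repeatedly:
merge s1(4) and s3(16): 20
merge s2(18) and 20: 38
merge s4(23) and s5(24): 47
merge 38 and 47: 85
Each symbol's bit-cost is frequency × depth; summing gives 190 bits (equivalently 20 + 38 + 47 + 85).

190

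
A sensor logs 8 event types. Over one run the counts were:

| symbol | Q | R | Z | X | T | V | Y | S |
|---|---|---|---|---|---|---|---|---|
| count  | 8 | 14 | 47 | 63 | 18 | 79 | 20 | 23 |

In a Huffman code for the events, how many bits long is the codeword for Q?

5

Huffman merges, smallest pair first:
combine Q(8), R(14) → 22
combine T(18), Y(20) → 38
combine 22, S(23) → 45
combine 38, 45 → 83
combine Z(47), X(63) → 110
combine V(79), 83 → 162
combine 110, 162 → 272
Q sits 5 levels below the root, so its codeword is 5 bits.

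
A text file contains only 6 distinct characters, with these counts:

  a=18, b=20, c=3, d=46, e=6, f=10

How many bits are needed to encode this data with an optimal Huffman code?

225

Greedily combine the two least-frequent nodes:
merge c(3) and e(6): 9
merge 9 and f(10): 19
merge a(18) and 19: 37
merge b(20) and 37: 57
merge d(46) and 57: 103
Total encoded bits = sum of merged weights = 9 + 19 + 37 + 57 + 103 = 225.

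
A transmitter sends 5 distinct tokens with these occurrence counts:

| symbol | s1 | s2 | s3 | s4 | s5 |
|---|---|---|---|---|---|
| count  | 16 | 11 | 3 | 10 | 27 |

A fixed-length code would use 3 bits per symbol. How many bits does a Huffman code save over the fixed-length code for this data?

Fixed-length: 3 bits × 67 symbols = 201 bits.
Huffman merges:
s3(3) + s4(10) → 13
s2(11) + 13 → 24
s1(16) + 24 → 40
s5(27) + 40 → 67
Huffman total = 13 + 24 + 40 + 67 = 144 bits.
Saving = 201 − 144 = 57 bits.

57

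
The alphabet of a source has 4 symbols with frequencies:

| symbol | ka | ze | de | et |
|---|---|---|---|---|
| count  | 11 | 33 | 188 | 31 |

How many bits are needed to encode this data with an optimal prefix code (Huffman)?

380

Greedily combine the two least-frequent nodes:
ka(11) + et(31) → 42
ze(33) + 42 → 75
75 + de(188) → 263
The encoded length is the sum of every internal node's weight: 42 + 75 + 263 = 380 bits.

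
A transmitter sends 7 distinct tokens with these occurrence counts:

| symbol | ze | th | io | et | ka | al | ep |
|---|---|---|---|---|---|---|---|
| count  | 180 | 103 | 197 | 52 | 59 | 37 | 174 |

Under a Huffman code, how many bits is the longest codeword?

5

Merge the two lowest-weight nodes at each step:
merge al(37) and et(52): 89
merge ka(59) and 89: 148
merge th(103) and 148: 251
merge ep(174) and ze(180): 354
merge io(197) and 251: 448
merge 354 and 448: 802
The first pair merged (al, et) ends up deepest, at depth 5.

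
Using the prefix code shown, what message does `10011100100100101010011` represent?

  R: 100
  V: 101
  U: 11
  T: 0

RURRRVTRU

Read left to right; each codeword is recognised as soon as it completes (prefix code):
  100→R | 11→U | 100→R | 100→R | 100→R | 101→V | 0→T | 100→R | 11→U
Decoded message: RURRRVTRU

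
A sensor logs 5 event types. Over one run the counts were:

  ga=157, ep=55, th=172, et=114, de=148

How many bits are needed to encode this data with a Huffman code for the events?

1461

Build the Huffman tree bottom-up:
combine ep(55), et(114) → 169
combine de(148), ga(157) → 305
combine 169, th(172) → 341
combine 305, 341 → 646
Total encoded bits = sum of merged weights = 169 + 305 + 341 + 646 = 1461.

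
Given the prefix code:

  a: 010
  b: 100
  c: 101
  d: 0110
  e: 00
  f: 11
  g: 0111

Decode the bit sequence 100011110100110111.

Read left to right; each codeword is recognised as soon as it completes (prefix code):
  100→b | 0111→g | 101→c | 00→e | 11→f | 0111→g
Decoded message: bgcefg

bgcefg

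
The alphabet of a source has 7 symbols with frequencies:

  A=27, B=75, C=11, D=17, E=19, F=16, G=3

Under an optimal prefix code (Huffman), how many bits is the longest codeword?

Merge the two lowest-weight nodes at each step:
G(3) + C(11) → 14
14 + F(16) → 30
D(17) + E(19) → 36
A(27) + 30 → 57
36 + 57 → 93
B(75) + 93 → 168
The rarest symbols sit at the bottom; the longest codeword is 5 bits.

5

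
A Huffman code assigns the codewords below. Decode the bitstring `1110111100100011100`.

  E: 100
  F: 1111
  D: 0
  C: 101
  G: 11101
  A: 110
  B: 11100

Read left to right; each codeword is recognised as soon as it completes (prefix code):
  11101→G | 11100→B | 100→E | 0→D | 11100→B
Decoded message: GBEDB

GBEDB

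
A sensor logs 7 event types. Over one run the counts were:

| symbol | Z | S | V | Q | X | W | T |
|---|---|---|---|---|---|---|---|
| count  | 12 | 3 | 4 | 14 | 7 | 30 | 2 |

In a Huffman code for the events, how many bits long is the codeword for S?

Build the tree from the bottom:
merge T(2) and S(3): 5
merge V(4) and 5: 9
merge X(7) and 9: 16
merge Z(12) and Q(14): 26
merge 16 and 26: 42
merge W(30) and 42: 72
The subtree containing S is merged 5 times, so code length = 5.

5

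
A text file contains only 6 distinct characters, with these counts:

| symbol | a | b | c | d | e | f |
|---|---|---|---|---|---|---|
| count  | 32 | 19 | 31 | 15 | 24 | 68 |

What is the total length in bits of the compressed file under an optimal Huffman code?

Build the Huffman tree bottom-up:
d(15) + b(19) → 34
e(24) + c(31) → 55
a(32) + 34 → 66
55 + 66 → 121
f(68) + 121 → 189
The encoded length is the sum of every internal node's weight: 34 + 55 + 66 + 121 + 189 = 465 bits.

465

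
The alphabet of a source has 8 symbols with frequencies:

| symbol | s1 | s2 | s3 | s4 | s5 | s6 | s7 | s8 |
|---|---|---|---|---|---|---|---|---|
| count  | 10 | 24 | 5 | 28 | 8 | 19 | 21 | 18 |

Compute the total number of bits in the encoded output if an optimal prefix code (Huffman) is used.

383

Greedily combine the two least-frequent nodes:
s3(5) + s5(8) → 13
s1(10) + 13 → 23
s8(18) + s6(19) → 37
s7(21) + 23 → 44
s2(24) + s4(28) → 52
37 + 44 → 81
52 + 81 → 133
The encoded length is the sum of every internal node's weight: 13 + 23 + 37 + 44 + 52 + 81 + 133 = 383 bits.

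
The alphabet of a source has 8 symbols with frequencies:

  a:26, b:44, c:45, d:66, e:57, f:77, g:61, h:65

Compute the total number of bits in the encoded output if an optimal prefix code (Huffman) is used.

Greedily combine the two least-frequent nodes:
merge a(26) and b(44): 70
merge c(45) and e(57): 102
merge g(61) and h(65): 126
merge d(66) and 70: 136
merge f(77) and 102: 179
merge 126 and 136: 262
merge 179 and 262: 441
Each symbol's bit-cost is frequency × depth; summing gives 1316 bits (equivalently 70 + 102 + 126 + 136 + 179 + 262 + 441).

1316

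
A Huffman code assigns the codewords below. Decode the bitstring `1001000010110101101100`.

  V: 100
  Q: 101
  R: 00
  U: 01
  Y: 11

VVRQQUQV

Read left to right; each codeword is recognised as soon as it completes (prefix code):
  100→V | 100→V | 00→R | 101→Q | 101→Q | 01→U | 101→Q | 100→V
Decoded message: VVRQQUQV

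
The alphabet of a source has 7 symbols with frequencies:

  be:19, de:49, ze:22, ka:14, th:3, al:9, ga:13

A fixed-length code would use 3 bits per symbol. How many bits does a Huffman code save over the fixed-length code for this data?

61

Fixed-length: 3 bits × 129 symbols = 387 bits.
Huffman merges:
th(3) + al(9) → 12
12 + ga(13) → 25
ka(14) + be(19) → 33
ze(22) + 25 → 47
33 + 47 → 80
de(49) + 80 → 129
Huffman total = 12 + 25 + 33 + 47 + 80 + 129 = 326 bits.
Saving = 387 − 326 = 61 bits.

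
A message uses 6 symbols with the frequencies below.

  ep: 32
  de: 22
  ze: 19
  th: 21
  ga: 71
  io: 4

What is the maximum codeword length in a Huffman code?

4

Merge the two lowest-weight nodes at each step:
merge io(4) and ze(19): 23
merge th(21) and de(22): 43
merge 23 and ep(32): 55
merge 43 and 55: 98
merge ga(71) and 98: 169
The rarest symbols sit at the bottom; the longest codeword is 4 bits.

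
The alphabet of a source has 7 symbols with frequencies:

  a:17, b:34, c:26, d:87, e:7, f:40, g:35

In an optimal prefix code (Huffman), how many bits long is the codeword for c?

3

Build the tree from the bottom:
merge e(7) and a(17): 24
merge 24 and c(26): 50
merge b(34) and g(35): 69
merge f(40) and 50: 90
merge 69 and d(87): 156
merge 90 and 156: 246
c sits 3 levels below the root, so its codeword is 3 bits.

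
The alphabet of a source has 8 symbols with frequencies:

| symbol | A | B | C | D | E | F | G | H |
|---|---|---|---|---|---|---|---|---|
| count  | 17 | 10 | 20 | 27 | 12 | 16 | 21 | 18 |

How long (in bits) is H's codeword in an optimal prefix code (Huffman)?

3

Build the tree from the bottom:
merge B(10) and E(12): 22
merge F(16) and A(17): 33
merge H(18) and C(20): 38
merge G(21) and 22: 43
merge D(27) and 33: 60
merge 38 and 43: 81
merge 60 and 81: 141
H's leaf is at depth 3, giving a 3-bit codeword.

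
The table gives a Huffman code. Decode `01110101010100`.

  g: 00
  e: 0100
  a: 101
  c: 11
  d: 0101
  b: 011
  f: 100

bade

Read left to right; each codeword is recognised as soon as it completes (prefix code):
  011→b | 101→a | 0101→d | 0100→e
Decoded message: bade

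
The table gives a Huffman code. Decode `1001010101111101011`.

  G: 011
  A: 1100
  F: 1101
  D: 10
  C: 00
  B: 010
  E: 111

Read left to right; each codeword is recognised as soon as it completes (prefix code):
  10→D | 010→B | 10→D | 10→D | 111→E | 1101→F | 011→G
Decoded message: DBDDEFG

DBDDEFG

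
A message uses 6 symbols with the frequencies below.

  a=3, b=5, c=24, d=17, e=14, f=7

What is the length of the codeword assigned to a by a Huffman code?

Huffman merges, smallest pair first:
a(3) + b(5) → 8
f(7) + 8 → 15
e(14) + 15 → 29
d(17) + c(24) → 41
29 + 41 → 70
The subtree containing a is merged 4 times, so code length = 4.

4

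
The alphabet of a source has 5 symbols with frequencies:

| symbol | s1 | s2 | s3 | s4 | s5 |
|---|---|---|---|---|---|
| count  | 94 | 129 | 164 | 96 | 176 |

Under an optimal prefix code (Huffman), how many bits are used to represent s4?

Huffman merges, smallest pair first:
combine s1(94), s4(96) → 190
combine s2(129), s3(164) → 293
combine s5(176), 190 → 366
combine 293, 366 → 659
s4's leaf is at depth 3, giving a 3-bit codeword.

3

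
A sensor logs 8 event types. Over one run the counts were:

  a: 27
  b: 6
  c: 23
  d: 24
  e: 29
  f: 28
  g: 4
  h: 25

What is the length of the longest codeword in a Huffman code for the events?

4

Merge the two lowest-weight nodes at each step:
merge g(4) and b(6): 10
merge 10 and c(23): 33
merge d(24) and h(25): 49
merge a(27) and f(28): 55
merge e(29) and 33: 62
merge 49 and 55: 104
merge 62 and 104: 166
The first pair merged (g, b) ends up deepest, at depth 4.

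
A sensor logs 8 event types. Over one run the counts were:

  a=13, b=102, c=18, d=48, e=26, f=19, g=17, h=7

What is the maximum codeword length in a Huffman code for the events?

5

Merge the two lowest-weight nodes at each step:
merge h(7) and a(13): 20
merge g(17) and c(18): 35
merge f(19) and 20: 39
merge e(26) and 35: 61
merge 39 and d(48): 87
merge 61 and 87: 148
merge b(102) and 148: 250
The first pair merged (h, a) ends up deepest, at depth 5.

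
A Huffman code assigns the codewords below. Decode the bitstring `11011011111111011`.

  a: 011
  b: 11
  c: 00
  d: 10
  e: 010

baabbba

Read left to right; each codeword is recognised as soon as it completes (prefix code):
  11→b | 011→a | 011→a | 11→b | 11→b | 11→b | 011→a
Decoded message: baabbba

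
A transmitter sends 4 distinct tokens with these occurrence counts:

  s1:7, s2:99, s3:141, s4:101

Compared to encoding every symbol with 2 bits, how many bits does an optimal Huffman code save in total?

35

Fixed-length: 2 bits × 348 symbols = 696 bits.
Huffman merges:
s1(7) + s2(99) → 106
s4(101) + 106 → 207
s3(141) + 207 → 348
Huffman total = 106 + 207 + 348 = 661 bits.
Saving = 696 − 661 = 35 bits.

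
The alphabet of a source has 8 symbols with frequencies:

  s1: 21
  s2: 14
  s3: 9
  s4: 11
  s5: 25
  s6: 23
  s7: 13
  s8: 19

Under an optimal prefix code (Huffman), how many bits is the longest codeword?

4

Merge the two lowest-weight nodes at each step:
merge s3(9) and s4(11): 20
merge s7(13) and s2(14): 27
merge s8(19) and 20: 39
merge s1(21) and s6(23): 44
merge s5(25) and 27: 52
merge 39 and 44: 83
merge 52 and 83: 135
The first pair merged (s3, s4) ends up deepest, at depth 4.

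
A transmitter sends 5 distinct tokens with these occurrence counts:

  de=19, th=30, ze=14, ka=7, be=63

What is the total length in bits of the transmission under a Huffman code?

Merge the two smallest weights repeatedly:
combine ka(7), ze(14) → 21
combine de(19), 21 → 40
combine th(30), 40 → 70
combine be(63), 70 → 133
Total encoded bits = sum of merged weights = 21 + 40 + 70 + 133 = 264.

264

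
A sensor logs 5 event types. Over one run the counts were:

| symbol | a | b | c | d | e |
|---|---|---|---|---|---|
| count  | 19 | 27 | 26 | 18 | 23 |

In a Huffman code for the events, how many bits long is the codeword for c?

Repeatedly merge the two smallest:
combine d(18), a(19) → 37
combine e(23), c(26) → 49
combine b(27), 37 → 64
combine 49, 64 → 113
c's leaf is at depth 2, giving a 2-bit codeword.

2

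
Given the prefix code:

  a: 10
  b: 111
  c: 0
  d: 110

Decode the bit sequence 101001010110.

Read left to right; each codeword is recognised as soon as it completes (prefix code):
  10→a | 10→a | 0→c | 10→a | 10→a | 110→d
Decoded message: aacaad

aacaad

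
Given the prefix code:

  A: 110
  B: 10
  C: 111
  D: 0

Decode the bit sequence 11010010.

Read left to right; each codeword is recognised as soon as it completes (prefix code):
  110→A | 10→B | 0→D | 10→B
Decoded message: ABDB

ABDB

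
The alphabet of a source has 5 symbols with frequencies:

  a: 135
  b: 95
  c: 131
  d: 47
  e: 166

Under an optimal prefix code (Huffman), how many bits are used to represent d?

3

Build the tree from the bottom:
d(47) + b(95) → 142
c(131) + a(135) → 266
142 + e(166) → 308
266 + 308 → 574
The subtree containing d is merged 3 times, so code length = 3.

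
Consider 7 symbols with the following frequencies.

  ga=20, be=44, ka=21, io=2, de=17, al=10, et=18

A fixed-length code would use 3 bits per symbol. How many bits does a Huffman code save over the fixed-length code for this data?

53

Fixed-length: 3 bits × 132 symbols = 396 bits.
Huffman merges:
io(2) + al(10) → 12
12 + de(17) → 29
et(18) + ga(20) → 38
ka(21) + 29 → 50
38 + be(44) → 82
50 + 82 → 132
Huffman total = 12 + 29 + 38 + 50 + 82 + 132 = 343 bits.
Saving = 396 − 343 = 53 bits.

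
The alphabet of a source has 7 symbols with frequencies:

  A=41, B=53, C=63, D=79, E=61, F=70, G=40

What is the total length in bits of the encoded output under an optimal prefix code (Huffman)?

1142

Build the Huffman tree bottom-up:
G(40) + A(41) → 81
B(53) + E(61) → 114
C(63) + F(70) → 133
D(79) + 81 → 160
114 + 133 → 247
160 + 247 → 407
Total encoded bits = sum of merged weights = 81 + 114 + 133 + 160 + 247 + 407 = 1142.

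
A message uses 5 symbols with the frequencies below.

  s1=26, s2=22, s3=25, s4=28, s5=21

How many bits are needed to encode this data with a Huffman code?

Build the Huffman tree bottom-up:
combine s5(21), s2(22) → 43
combine s3(25), s1(26) → 51
combine s4(28), 43 → 71
combine 51, 71 → 122
The encoded length is the sum of every internal node's weight: 43 + 51 + 71 + 122 = 287 bits.

287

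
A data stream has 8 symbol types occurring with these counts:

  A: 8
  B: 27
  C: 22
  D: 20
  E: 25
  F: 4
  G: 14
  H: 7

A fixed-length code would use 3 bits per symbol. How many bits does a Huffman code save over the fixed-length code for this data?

22

Fixed-length: 3 bits × 127 symbols = 381 bits.
Huffman merges:
combine F(4), H(7) → 11
combine A(8), 11 → 19
combine G(14), 19 → 33
combine D(20), C(22) → 42
combine E(25), B(27) → 52
combine 33, 42 → 75
combine 52, 75 → 127
Huffman total = 11 + 19 + 33 + 42 + 52 + 75 + 127 = 359 bits.
Saving = 381 − 359 = 22 bits.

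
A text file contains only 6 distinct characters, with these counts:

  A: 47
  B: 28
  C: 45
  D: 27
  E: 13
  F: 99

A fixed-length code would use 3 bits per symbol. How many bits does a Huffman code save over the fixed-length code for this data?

158

Fixed-length: 3 bits × 259 symbols = 777 bits.
Huffman merges:
combine E(13), D(27) → 40
combine B(28), 40 → 68
combine C(45), A(47) → 92
combine 68, 92 → 160
combine F(99), 160 → 259
Huffman total = 40 + 68 + 92 + 160 + 259 = 619 bits.
Saving = 777 − 619 = 158 bits.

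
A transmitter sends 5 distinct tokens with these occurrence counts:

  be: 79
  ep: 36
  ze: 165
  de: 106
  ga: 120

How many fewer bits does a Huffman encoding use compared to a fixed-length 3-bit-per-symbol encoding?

391

Fixed-length: 3 bits × 506 symbols = 1518 bits.
Huffman merges:
combine ep(36), be(79) → 115
combine de(106), 115 → 221
combine ga(120), ze(165) → 285
combine 221, 285 → 506
Huffman total = 115 + 221 + 285 + 506 = 1127 bits.
Saving = 1518 − 1127 = 391 bits.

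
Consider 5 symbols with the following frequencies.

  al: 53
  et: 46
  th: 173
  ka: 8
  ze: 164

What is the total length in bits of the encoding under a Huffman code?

876

Merge the two smallest weights repeatedly:
merge ka(8) and et(46): 54
merge al(53) and 54: 107
merge 107 and ze(164): 271
merge th(173) and 271: 444
Total encoded bits = sum of merged weights = 54 + 107 + 271 + 444 = 876.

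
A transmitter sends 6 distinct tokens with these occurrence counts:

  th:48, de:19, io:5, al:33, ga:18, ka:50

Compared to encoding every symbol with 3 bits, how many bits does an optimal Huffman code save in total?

108

Fixed-length: 3 bits × 173 symbols = 519 bits.
Huffman merges:
merge io(5) and ga(18): 23
merge de(19) and 23: 42
merge al(33) and 42: 75
merge th(48) and ka(50): 98
merge 75 and 98: 173
Huffman total = 23 + 42 + 75 + 98 + 173 = 411 bits.
Saving = 519 − 411 = 108 bits.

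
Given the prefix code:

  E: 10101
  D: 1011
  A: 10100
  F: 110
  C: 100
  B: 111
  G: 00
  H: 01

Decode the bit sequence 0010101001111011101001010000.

GEGBDAAG

Read left to right; each codeword is recognised as soon as it completes (prefix code):
  00→G | 10101→E | 00→G | 111→B | 1011→D | 10100→A | 10100→A | 00→G
Decoded message: GEGBDAAG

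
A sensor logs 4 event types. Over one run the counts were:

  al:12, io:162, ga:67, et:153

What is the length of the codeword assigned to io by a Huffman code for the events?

1

Huffman merges, smallest pair first:
al(12) + ga(67) → 79
79 + et(153) → 232
io(162) + 232 → 394
io sits one level below the root: a 1-bit codeword.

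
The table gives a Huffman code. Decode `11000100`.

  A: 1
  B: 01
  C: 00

Read left to right; each codeword is recognised as soon as it completes (prefix code):
  1→A | 1→A | 00→C | 01→B | 00→C
Decoded message: AACBC

AACBC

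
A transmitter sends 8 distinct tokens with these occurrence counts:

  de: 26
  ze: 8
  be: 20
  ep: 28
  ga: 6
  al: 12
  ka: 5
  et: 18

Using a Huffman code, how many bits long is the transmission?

Build the Huffman tree bottom-up:
combine ka(5), ga(6) → 11
combine ze(8), 11 → 19
combine al(12), et(18) → 30
combine 19, be(20) → 39
combine de(26), ep(28) → 54
combine 30, 39 → 69
combine 54, 69 → 123
Total encoded bits = sum of merged weights = 11 + 19 + 30 + 39 + 54 + 69 + 123 = 345.

345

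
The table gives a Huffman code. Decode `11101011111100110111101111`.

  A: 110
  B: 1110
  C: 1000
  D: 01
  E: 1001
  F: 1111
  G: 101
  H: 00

Read left to right; each codeword is recognised as soon as it completes (prefix code):
  1110→B | 101→G | 1111→F | 1001→E | 101→G | 1110→B | 1111→F
Decoded message: BGFEGBF

BGFEGBF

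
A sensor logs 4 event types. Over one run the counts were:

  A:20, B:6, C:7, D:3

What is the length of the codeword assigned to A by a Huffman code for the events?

1

Build the tree from the bottom:
combine D(3), B(6) → 9
combine C(7), 9 → 16
combine 16, A(20) → 36
A sits one level below the root: a 1-bit codeword.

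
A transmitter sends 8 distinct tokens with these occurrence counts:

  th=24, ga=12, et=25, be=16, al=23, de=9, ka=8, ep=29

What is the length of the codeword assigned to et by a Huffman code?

3

Build the tree from the bottom:
merge ka(8) and de(9): 17
merge ga(12) and be(16): 28
merge 17 and al(23): 40
merge th(24) and et(25): 49
merge 28 and ep(29): 57
merge 40 and 49: 89
merge 57 and 89: 146
The subtree containing et is merged 3 times, so code length = 3.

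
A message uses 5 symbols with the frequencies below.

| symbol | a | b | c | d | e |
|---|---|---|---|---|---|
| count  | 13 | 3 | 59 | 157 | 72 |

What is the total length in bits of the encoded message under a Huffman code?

Build the Huffman tree bottom-up:
b(3) + a(13) → 16
16 + c(59) → 75
e(72) + 75 → 147
147 + d(157) → 304
Total encoded bits = sum of merged weights = 16 + 75 + 147 + 304 = 542.

542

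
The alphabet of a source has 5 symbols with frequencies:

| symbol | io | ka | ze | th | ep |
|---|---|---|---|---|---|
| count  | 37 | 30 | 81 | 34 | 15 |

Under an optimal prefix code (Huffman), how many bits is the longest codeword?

Merge the two lowest-weight nodes at each step:
merge ep(15) and ka(30): 45
merge th(34) and io(37): 71
merge 45 and 71: 116
merge ze(81) and 116: 197
The rarest symbols sit at the bottom; the longest codeword is 3 bits.

3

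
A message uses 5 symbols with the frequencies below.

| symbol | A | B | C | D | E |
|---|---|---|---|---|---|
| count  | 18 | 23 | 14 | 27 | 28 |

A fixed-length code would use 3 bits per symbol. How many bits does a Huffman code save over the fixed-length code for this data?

Fixed-length: 3 bits × 110 symbols = 330 bits.
Huffman merges:
combine C(14), A(18) → 32
combine B(23), D(27) → 50
combine E(28), 32 → 60
combine 50, 60 → 110
Huffman total = 32 + 50 + 60 + 110 = 252 bits.
Saving = 330 − 252 = 78 bits.

78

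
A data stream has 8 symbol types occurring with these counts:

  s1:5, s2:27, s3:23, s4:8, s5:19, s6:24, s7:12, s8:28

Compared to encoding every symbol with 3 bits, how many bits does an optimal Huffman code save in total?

Fixed-length: 3 bits × 146 symbols = 438 bits.
Huffman merges:
s1(5) + s4(8) → 13
s7(12) + 13 → 25
s5(19) + s3(23) → 42
s6(24) + 25 → 49
s2(27) + s8(28) → 55
42 + 49 → 91
55 + 91 → 146
Huffman total = 13 + 25 + 42 + 49 + 55 + 91 + 146 = 421 bits.
Saving = 438 − 421 = 17 bits.

17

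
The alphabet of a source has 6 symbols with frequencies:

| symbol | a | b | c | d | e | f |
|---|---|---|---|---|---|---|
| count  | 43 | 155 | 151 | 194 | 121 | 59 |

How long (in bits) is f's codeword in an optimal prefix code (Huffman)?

4

Repeatedly merge the two smallest:
merge a(43) and f(59): 102
merge 102 and e(121): 223
merge c(151) and b(155): 306
merge d(194) and 223: 417
merge 306 and 417: 723
f's leaf is at depth 4, giving a 4-bit codeword.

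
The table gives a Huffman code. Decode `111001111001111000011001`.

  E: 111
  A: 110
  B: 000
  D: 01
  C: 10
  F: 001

Read left to right; each codeword is recognised as soon as it completes (prefix code):
  111→E | 001→F | 111→E | 001→F | 111→E | 000→B | 01→D | 10→C | 01→D
Decoded message: EFEFEBDCD

EFEFEBDCD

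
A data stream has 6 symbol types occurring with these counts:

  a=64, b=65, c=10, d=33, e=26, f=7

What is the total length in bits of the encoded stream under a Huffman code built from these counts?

470

Merge the two smallest weights repeatedly:
f(7) + c(10) → 17
17 + e(26) → 43
d(33) + 43 → 76
a(64) + b(65) → 129
76 + 129 → 205
The encoded length is the sum of every internal node's weight: 17 + 43 + 76 + 129 + 205 = 470 bits.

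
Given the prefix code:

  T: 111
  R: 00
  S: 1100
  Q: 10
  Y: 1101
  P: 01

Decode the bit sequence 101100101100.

QSQS

Read left to right; each codeword is recognised as soon as it completes (prefix code):
  10→Q | 1100→S | 10→Q | 1100→S
Decoded message: QSQS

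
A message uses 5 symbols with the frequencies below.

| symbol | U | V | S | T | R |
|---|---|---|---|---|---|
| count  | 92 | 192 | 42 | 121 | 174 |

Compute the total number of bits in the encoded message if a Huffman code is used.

Greedily combine the two least-frequent nodes:
S(42) + U(92) → 134
T(121) + 134 → 255
R(174) + V(192) → 366
255 + 366 → 621
The encoded length is the sum of every internal node's weight: 134 + 255 + 366 + 621 = 1376 bits.

1376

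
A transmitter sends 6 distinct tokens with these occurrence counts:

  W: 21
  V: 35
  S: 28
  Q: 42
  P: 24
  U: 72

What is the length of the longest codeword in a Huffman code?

3

Merge the two lowest-weight nodes at each step:
W(21) + P(24) → 45
S(28) + V(35) → 63
Q(42) + 45 → 87
63 + U(72) → 135
87 + 135 → 222
The first pair merged (W, P) ends up deepest, at depth 3.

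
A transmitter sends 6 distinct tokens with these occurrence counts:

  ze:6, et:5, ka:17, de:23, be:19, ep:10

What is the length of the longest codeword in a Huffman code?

Merge the two lowest-weight nodes at each step:
merge et(5) and ze(6): 11
merge ep(10) and 11: 21
merge ka(17) and be(19): 36
merge 21 and de(23): 44
merge 36 and 44: 80
Maximum depth reached is 4.

4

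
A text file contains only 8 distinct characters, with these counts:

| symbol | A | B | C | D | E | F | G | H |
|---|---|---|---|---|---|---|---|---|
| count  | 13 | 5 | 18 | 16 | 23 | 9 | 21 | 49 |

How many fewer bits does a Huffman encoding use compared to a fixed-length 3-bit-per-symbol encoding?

35

Fixed-length: 3 bits × 154 symbols = 462 bits.
Huffman merges:
B(5) + F(9) → 14
A(13) + 14 → 27
D(16) + C(18) → 34
G(21) + E(23) → 44
27 + 34 → 61
44 + H(49) → 93
61 + 93 → 154
Huffman total = 14 + 27 + 34 + 44 + 61 + 93 + 154 = 427 bits.
Saving = 462 − 427 = 35 bits.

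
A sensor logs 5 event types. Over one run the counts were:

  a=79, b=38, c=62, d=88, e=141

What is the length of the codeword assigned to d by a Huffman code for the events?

Huffman merges, smallest pair first:
merge b(38) and c(62): 100
merge a(79) and d(88): 167
merge 100 and e(141): 241
merge 167 and 241: 408
d's leaf is at depth 2, giving a 2-bit codeword.

2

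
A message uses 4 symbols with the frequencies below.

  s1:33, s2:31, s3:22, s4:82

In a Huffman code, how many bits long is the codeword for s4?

Huffman merges, smallest pair first:
s3(22) + s2(31) → 53
s1(33) + 53 → 86
s4(82) + 86 → 168
s4 is a child of the root — depth 1, so its codeword is a single bit.

1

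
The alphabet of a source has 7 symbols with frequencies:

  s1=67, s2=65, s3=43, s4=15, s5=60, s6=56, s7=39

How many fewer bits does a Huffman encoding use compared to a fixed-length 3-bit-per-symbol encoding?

Fixed-length: 3 bits × 345 symbols = 1035 bits.
Huffman merges:
merge s4(15) and s7(39): 54
merge s3(43) and 54: 97
merge s6(56) and s5(60): 116
merge s2(65) and s1(67): 132
merge 97 and 116: 213
merge 132 and 213: 345
Huffman total = 54 + 97 + 116 + 132 + 213 + 345 = 957 bits.
Saving = 1035 − 957 = 78 bits.

78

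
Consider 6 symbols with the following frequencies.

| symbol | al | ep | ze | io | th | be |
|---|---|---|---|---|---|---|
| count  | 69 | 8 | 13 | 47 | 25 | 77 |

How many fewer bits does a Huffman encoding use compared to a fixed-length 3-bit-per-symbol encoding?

Fixed-length: 3 bits × 239 symbols = 717 bits.
Huffman merges:
ep(8) + ze(13) → 21
21 + th(25) → 46
46 + io(47) → 93
al(69) + be(77) → 146
93 + 146 → 239
Huffman total = 21 + 46 + 93 + 146 + 239 = 545 bits.
Saving = 717 − 545 = 172 bits.

172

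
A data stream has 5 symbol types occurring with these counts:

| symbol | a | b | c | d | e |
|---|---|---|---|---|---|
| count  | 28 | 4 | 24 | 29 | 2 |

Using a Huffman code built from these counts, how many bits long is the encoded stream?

Merge the two smallest weights repeatedly:
merge e(2) and b(4): 6
merge 6 and c(24): 30
merge a(28) and d(29): 57
merge 30 and 57: 87
Total encoded bits = sum of merged weights = 6 + 30 + 57 + 87 = 180.

180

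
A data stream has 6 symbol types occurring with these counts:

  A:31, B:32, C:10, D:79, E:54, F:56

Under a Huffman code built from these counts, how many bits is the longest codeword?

4

Merge the two lowest-weight nodes at each step:
merge C(10) and A(31): 41
merge B(32) and 41: 73
merge E(54) and F(56): 110
merge 73 and D(79): 152
merge 110 and 152: 262
The first pair merged (C, A) ends up deepest, at depth 4.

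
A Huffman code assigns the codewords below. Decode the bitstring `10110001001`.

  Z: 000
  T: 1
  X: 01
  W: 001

TXTZTW

Read left to right; each codeword is recognised as soon as it completes (prefix code):
  1→T | 01→X | 1→T | 000→Z | 1→T | 001→W
Decoded message: TXTZTW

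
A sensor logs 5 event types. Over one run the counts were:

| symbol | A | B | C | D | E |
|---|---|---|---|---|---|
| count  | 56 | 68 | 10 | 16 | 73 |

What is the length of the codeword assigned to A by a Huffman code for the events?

2

Build the tree from the bottom:
merge C(10) and D(16): 26
merge 26 and A(56): 82
merge B(68) and E(73): 141
merge 82 and 141: 223
The subtree containing A is merged 2 times, so code length = 2.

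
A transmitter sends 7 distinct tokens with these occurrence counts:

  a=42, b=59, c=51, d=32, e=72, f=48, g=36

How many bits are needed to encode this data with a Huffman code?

Build the Huffman tree bottom-up:
combine d(32), g(36) → 68
combine a(42), f(48) → 90
combine c(51), b(59) → 110
combine 68, e(72) → 140
combine 90, 110 → 200
combine 140, 200 → 340
Total encoded bits = sum of merged weights = 68 + 90 + 110 + 140 + 200 + 340 = 948.

948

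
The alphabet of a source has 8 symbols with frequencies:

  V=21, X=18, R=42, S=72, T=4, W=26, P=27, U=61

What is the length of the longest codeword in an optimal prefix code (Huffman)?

Merge the two lowest-weight nodes at each step:
merge T(4) and X(18): 22
merge V(21) and 22: 43
merge W(26) and P(27): 53
merge R(42) and 43: 85
merge 53 and U(61): 114
merge S(72) and 85: 157
merge 114 and 157: 271
Maximum depth reached is 5.

5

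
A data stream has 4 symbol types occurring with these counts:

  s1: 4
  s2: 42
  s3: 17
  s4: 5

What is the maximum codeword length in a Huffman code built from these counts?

Merge the two lowest-weight nodes at each step:
combine s1(4), s4(5) → 9
combine 9, s3(17) → 26
combine 26, s2(42) → 68
Maximum depth reached is 3.

3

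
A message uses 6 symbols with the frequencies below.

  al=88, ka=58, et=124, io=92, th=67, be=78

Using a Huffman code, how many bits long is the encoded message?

1305

Merge the two smallest weights repeatedly:
combine ka(58), th(67) → 125
combine be(78), al(88) → 166
combine io(92), et(124) → 216
combine 125, 166 → 291
combine 216, 291 → 507
Each symbol's bit-cost is frequency × depth; summing gives 1305 bits (equivalently 125 + 166 + 216 + 291 + 507).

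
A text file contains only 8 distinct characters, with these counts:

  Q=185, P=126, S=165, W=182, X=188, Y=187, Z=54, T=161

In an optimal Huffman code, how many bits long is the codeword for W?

3

Repeatedly merge the two smallest:
Z(54) + P(126) → 180
T(161) + S(165) → 326
180 + W(182) → 362
Q(185) + Y(187) → 372
X(188) + 326 → 514
362 + 372 → 734
514 + 734 → 1248
The subtree containing W is merged 3 times, so code length = 3.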